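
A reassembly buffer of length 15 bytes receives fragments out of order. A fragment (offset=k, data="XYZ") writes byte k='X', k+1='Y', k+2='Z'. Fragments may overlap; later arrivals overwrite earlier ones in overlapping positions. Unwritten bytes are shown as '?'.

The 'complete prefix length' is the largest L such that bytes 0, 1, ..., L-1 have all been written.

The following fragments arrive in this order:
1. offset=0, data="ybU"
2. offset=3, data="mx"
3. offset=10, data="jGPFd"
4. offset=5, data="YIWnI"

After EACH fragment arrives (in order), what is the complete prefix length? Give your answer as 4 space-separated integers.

Answer: 3 5 5 15

Derivation:
Fragment 1: offset=0 data="ybU" -> buffer=ybU???????????? -> prefix_len=3
Fragment 2: offset=3 data="mx" -> buffer=ybUmx?????????? -> prefix_len=5
Fragment 3: offset=10 data="jGPFd" -> buffer=ybUmx?????jGPFd -> prefix_len=5
Fragment 4: offset=5 data="YIWnI" -> buffer=ybUmxYIWnIjGPFd -> prefix_len=15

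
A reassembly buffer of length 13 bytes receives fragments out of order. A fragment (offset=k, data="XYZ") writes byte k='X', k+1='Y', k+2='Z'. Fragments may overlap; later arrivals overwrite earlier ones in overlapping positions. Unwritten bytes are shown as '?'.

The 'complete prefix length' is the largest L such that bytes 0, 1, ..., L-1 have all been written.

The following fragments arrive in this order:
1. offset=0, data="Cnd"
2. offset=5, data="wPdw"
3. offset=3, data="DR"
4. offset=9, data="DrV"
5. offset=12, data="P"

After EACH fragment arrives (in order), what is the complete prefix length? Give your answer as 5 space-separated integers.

Fragment 1: offset=0 data="Cnd" -> buffer=Cnd?????????? -> prefix_len=3
Fragment 2: offset=5 data="wPdw" -> buffer=Cnd??wPdw???? -> prefix_len=3
Fragment 3: offset=3 data="DR" -> buffer=CndDRwPdw???? -> prefix_len=9
Fragment 4: offset=9 data="DrV" -> buffer=CndDRwPdwDrV? -> prefix_len=12
Fragment 5: offset=12 data="P" -> buffer=CndDRwPdwDrVP -> prefix_len=13

Answer: 3 3 9 12 13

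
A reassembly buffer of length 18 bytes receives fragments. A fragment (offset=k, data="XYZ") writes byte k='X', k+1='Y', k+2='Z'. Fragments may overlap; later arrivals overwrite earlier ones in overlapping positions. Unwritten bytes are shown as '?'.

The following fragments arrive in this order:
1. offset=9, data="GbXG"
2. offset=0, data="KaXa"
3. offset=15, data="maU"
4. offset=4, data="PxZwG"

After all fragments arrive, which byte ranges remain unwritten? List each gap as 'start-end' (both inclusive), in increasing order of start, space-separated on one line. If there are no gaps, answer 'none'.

Answer: 13-14

Derivation:
Fragment 1: offset=9 len=4
Fragment 2: offset=0 len=4
Fragment 3: offset=15 len=3
Fragment 4: offset=4 len=5
Gaps: 13-14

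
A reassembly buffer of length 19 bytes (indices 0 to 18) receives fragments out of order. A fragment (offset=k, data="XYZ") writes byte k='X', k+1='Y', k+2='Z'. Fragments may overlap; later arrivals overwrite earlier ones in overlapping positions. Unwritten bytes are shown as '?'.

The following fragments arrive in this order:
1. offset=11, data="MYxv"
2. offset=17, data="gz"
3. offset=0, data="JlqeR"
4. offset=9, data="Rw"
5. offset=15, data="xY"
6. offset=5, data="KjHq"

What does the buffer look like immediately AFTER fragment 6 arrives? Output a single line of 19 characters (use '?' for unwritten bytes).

Answer: JlqeRKjHqRwMYxvxYgz

Derivation:
Fragment 1: offset=11 data="MYxv" -> buffer=???????????MYxv????
Fragment 2: offset=17 data="gz" -> buffer=???????????MYxv??gz
Fragment 3: offset=0 data="JlqeR" -> buffer=JlqeR??????MYxv??gz
Fragment 4: offset=9 data="Rw" -> buffer=JlqeR????RwMYxv??gz
Fragment 5: offset=15 data="xY" -> buffer=JlqeR????RwMYxvxYgz
Fragment 6: offset=5 data="KjHq" -> buffer=JlqeRKjHqRwMYxvxYgz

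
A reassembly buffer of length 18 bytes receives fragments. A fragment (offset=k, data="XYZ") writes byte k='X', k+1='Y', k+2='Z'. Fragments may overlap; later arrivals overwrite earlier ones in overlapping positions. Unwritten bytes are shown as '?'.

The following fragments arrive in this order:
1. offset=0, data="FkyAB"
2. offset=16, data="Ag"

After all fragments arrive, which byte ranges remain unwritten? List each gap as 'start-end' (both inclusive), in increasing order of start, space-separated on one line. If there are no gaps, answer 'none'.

Answer: 5-15

Derivation:
Fragment 1: offset=0 len=5
Fragment 2: offset=16 len=2
Gaps: 5-15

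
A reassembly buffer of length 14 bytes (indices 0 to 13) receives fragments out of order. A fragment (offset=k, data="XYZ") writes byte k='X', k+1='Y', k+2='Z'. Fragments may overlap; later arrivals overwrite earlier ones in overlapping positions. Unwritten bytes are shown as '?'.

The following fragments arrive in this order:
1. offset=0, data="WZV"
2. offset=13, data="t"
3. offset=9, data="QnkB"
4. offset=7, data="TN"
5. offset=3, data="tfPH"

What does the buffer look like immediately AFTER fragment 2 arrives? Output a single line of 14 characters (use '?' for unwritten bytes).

Fragment 1: offset=0 data="WZV" -> buffer=WZV???????????
Fragment 2: offset=13 data="t" -> buffer=WZV??????????t

Answer: WZV??????????t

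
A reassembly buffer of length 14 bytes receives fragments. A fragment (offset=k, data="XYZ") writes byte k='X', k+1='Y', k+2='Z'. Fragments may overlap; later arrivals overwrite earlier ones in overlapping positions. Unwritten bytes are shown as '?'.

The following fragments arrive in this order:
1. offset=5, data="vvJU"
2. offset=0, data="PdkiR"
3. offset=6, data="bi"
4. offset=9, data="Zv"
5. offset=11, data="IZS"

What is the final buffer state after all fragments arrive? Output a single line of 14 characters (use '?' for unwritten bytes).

Answer: PdkiRvbiUZvIZS

Derivation:
Fragment 1: offset=5 data="vvJU" -> buffer=?????vvJU?????
Fragment 2: offset=0 data="PdkiR" -> buffer=PdkiRvvJU?????
Fragment 3: offset=6 data="bi" -> buffer=PdkiRvbiU?????
Fragment 4: offset=9 data="Zv" -> buffer=PdkiRvbiUZv???
Fragment 5: offset=11 data="IZS" -> buffer=PdkiRvbiUZvIZS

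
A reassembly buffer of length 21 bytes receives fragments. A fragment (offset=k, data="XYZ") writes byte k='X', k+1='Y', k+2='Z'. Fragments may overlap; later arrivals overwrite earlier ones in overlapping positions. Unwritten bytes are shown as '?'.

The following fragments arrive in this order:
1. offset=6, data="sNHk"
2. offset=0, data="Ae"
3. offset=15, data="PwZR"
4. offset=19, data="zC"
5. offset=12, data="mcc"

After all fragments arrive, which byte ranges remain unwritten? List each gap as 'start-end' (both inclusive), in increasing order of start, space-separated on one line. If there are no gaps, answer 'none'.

Fragment 1: offset=6 len=4
Fragment 2: offset=0 len=2
Fragment 3: offset=15 len=4
Fragment 4: offset=19 len=2
Fragment 5: offset=12 len=3
Gaps: 2-5 10-11

Answer: 2-5 10-11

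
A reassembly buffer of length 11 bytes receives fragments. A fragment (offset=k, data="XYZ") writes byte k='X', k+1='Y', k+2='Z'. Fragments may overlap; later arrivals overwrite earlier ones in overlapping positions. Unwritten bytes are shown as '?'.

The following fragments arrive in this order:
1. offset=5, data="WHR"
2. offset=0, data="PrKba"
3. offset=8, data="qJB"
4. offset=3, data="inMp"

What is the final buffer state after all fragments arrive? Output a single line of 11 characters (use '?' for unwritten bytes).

Fragment 1: offset=5 data="WHR" -> buffer=?????WHR???
Fragment 2: offset=0 data="PrKba" -> buffer=PrKbaWHR???
Fragment 3: offset=8 data="qJB" -> buffer=PrKbaWHRqJB
Fragment 4: offset=3 data="inMp" -> buffer=PrKinMpRqJB

Answer: PrKinMpRqJB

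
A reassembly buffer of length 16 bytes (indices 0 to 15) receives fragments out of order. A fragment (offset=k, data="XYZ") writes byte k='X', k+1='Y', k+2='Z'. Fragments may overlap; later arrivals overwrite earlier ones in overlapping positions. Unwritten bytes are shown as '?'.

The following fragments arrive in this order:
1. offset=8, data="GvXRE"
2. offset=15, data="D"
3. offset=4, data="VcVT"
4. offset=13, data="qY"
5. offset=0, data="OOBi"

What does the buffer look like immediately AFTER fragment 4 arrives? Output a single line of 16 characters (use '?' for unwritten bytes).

Answer: ????VcVTGvXREqYD

Derivation:
Fragment 1: offset=8 data="GvXRE" -> buffer=????????GvXRE???
Fragment 2: offset=15 data="D" -> buffer=????????GvXRE??D
Fragment 3: offset=4 data="VcVT" -> buffer=????VcVTGvXRE??D
Fragment 4: offset=13 data="qY" -> buffer=????VcVTGvXREqYD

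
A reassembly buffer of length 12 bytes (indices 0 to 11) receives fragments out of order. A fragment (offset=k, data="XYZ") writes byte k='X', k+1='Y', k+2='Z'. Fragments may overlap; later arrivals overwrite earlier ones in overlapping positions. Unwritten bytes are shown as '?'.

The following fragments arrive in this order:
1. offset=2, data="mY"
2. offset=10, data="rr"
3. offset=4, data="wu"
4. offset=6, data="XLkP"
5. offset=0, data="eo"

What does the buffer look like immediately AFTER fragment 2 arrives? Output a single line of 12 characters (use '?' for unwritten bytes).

Fragment 1: offset=2 data="mY" -> buffer=??mY????????
Fragment 2: offset=10 data="rr" -> buffer=??mY??????rr

Answer: ??mY??????rr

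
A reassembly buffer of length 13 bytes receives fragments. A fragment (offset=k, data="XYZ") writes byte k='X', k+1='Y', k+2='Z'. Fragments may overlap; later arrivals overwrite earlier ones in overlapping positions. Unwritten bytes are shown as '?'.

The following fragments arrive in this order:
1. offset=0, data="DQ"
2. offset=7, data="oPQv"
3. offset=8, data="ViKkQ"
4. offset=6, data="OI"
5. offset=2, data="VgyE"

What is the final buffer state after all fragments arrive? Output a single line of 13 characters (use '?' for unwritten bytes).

Answer: DQVgyEOIViKkQ

Derivation:
Fragment 1: offset=0 data="DQ" -> buffer=DQ???????????
Fragment 2: offset=7 data="oPQv" -> buffer=DQ?????oPQv??
Fragment 3: offset=8 data="ViKkQ" -> buffer=DQ?????oViKkQ
Fragment 4: offset=6 data="OI" -> buffer=DQ????OIViKkQ
Fragment 5: offset=2 data="VgyE" -> buffer=DQVgyEOIViKkQ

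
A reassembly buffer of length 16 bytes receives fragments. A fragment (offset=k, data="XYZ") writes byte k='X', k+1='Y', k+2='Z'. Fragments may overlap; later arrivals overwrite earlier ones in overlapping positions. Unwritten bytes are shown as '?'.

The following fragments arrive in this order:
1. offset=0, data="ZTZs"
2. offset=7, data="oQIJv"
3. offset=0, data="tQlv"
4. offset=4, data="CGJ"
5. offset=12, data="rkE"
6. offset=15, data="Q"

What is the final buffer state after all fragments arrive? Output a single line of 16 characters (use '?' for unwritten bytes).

Answer: tQlvCGJoQIJvrkEQ

Derivation:
Fragment 1: offset=0 data="ZTZs" -> buffer=ZTZs????????????
Fragment 2: offset=7 data="oQIJv" -> buffer=ZTZs???oQIJv????
Fragment 3: offset=0 data="tQlv" -> buffer=tQlv???oQIJv????
Fragment 4: offset=4 data="CGJ" -> buffer=tQlvCGJoQIJv????
Fragment 5: offset=12 data="rkE" -> buffer=tQlvCGJoQIJvrkE?
Fragment 6: offset=15 data="Q" -> buffer=tQlvCGJoQIJvrkEQ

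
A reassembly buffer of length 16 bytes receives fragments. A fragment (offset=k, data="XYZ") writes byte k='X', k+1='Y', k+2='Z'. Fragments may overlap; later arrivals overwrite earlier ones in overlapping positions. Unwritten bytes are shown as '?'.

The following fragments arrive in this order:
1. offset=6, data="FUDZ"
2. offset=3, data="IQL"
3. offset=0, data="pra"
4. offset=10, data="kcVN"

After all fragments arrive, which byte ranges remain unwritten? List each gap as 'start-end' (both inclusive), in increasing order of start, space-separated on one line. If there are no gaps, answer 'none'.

Fragment 1: offset=6 len=4
Fragment 2: offset=3 len=3
Fragment 3: offset=0 len=3
Fragment 4: offset=10 len=4
Gaps: 14-15

Answer: 14-15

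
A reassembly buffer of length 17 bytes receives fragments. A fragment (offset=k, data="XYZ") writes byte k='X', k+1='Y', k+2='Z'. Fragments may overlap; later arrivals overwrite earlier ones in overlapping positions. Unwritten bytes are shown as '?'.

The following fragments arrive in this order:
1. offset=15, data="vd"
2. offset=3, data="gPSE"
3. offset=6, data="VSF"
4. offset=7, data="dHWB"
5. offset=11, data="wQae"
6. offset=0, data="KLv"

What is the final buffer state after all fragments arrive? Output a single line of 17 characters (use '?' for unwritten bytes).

Fragment 1: offset=15 data="vd" -> buffer=???????????????vd
Fragment 2: offset=3 data="gPSE" -> buffer=???gPSE????????vd
Fragment 3: offset=6 data="VSF" -> buffer=???gPSVSF??????vd
Fragment 4: offset=7 data="dHWB" -> buffer=???gPSVdHWB????vd
Fragment 5: offset=11 data="wQae" -> buffer=???gPSVdHWBwQaevd
Fragment 6: offset=0 data="KLv" -> buffer=KLvgPSVdHWBwQaevd

Answer: KLvgPSVdHWBwQaevd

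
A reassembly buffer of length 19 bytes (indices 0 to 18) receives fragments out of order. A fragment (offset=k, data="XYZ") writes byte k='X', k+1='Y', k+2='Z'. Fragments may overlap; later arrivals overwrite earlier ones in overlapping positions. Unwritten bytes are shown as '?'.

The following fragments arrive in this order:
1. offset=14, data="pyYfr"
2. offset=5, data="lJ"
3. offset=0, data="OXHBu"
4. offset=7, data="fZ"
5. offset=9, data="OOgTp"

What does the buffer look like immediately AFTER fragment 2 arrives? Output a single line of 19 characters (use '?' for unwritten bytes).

Answer: ?????lJ???????pyYfr

Derivation:
Fragment 1: offset=14 data="pyYfr" -> buffer=??????????????pyYfr
Fragment 2: offset=5 data="lJ" -> buffer=?????lJ???????pyYfr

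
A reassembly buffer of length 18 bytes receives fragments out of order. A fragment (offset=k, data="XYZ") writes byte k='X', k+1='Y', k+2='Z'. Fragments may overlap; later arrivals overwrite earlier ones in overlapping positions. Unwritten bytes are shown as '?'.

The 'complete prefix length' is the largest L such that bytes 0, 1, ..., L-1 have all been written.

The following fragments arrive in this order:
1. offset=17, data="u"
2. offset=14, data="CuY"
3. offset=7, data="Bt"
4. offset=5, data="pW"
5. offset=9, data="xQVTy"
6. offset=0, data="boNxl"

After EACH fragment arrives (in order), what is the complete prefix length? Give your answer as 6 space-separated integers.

Answer: 0 0 0 0 0 18

Derivation:
Fragment 1: offset=17 data="u" -> buffer=?????????????????u -> prefix_len=0
Fragment 2: offset=14 data="CuY" -> buffer=??????????????CuYu -> prefix_len=0
Fragment 3: offset=7 data="Bt" -> buffer=???????Bt?????CuYu -> prefix_len=0
Fragment 4: offset=5 data="pW" -> buffer=?????pWBt?????CuYu -> prefix_len=0
Fragment 5: offset=9 data="xQVTy" -> buffer=?????pWBtxQVTyCuYu -> prefix_len=0
Fragment 6: offset=0 data="boNxl" -> buffer=boNxlpWBtxQVTyCuYu -> prefix_len=18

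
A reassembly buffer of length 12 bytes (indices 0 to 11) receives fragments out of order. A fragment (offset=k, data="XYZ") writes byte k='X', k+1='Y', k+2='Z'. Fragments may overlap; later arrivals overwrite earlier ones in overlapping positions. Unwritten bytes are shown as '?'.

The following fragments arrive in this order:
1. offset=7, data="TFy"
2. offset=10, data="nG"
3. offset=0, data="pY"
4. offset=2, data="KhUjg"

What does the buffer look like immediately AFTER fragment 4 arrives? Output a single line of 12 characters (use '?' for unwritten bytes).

Answer: pYKhUjgTFynG

Derivation:
Fragment 1: offset=7 data="TFy" -> buffer=???????TFy??
Fragment 2: offset=10 data="nG" -> buffer=???????TFynG
Fragment 3: offset=0 data="pY" -> buffer=pY?????TFynG
Fragment 4: offset=2 data="KhUjg" -> buffer=pYKhUjgTFynG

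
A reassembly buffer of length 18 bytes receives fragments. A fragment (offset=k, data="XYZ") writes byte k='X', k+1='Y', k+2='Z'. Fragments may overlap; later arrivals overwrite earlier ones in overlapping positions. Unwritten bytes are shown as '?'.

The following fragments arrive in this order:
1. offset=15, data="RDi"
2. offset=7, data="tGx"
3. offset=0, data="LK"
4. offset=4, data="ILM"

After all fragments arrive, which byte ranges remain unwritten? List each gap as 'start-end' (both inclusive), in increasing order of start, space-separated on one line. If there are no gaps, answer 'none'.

Fragment 1: offset=15 len=3
Fragment 2: offset=7 len=3
Fragment 3: offset=0 len=2
Fragment 4: offset=4 len=3
Gaps: 2-3 10-14

Answer: 2-3 10-14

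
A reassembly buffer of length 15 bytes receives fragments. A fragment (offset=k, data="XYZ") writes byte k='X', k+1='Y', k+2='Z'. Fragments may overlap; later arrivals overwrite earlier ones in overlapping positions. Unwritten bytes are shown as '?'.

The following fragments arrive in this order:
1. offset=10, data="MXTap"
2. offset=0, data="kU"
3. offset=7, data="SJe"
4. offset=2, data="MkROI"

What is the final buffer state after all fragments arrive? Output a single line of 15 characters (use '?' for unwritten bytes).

Fragment 1: offset=10 data="MXTap" -> buffer=??????????MXTap
Fragment 2: offset=0 data="kU" -> buffer=kU????????MXTap
Fragment 3: offset=7 data="SJe" -> buffer=kU?????SJeMXTap
Fragment 4: offset=2 data="MkROI" -> buffer=kUMkROISJeMXTap

Answer: kUMkROISJeMXTap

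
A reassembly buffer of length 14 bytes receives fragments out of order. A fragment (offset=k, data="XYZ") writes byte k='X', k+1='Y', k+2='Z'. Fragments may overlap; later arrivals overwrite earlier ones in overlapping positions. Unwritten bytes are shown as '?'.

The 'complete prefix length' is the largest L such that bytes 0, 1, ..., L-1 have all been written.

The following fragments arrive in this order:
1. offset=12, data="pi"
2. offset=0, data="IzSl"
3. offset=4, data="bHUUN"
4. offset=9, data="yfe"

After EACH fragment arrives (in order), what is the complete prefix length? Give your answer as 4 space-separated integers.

Fragment 1: offset=12 data="pi" -> buffer=????????????pi -> prefix_len=0
Fragment 2: offset=0 data="IzSl" -> buffer=IzSl????????pi -> prefix_len=4
Fragment 3: offset=4 data="bHUUN" -> buffer=IzSlbHUUN???pi -> prefix_len=9
Fragment 4: offset=9 data="yfe" -> buffer=IzSlbHUUNyfepi -> prefix_len=14

Answer: 0 4 9 14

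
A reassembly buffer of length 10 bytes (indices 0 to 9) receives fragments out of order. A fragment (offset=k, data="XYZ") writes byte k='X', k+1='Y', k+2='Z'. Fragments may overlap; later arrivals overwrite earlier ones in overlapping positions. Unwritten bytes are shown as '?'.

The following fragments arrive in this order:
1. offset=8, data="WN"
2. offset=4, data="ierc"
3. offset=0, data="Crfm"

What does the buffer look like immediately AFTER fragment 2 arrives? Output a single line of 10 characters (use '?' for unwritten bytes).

Fragment 1: offset=8 data="WN" -> buffer=????????WN
Fragment 2: offset=4 data="ierc" -> buffer=????iercWN

Answer: ????iercWN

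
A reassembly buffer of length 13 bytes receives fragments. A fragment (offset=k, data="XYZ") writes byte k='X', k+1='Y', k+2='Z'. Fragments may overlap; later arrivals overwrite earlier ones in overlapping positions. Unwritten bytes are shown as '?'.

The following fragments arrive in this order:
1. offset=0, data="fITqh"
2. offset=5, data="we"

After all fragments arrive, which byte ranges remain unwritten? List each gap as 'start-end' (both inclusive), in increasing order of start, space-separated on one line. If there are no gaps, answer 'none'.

Fragment 1: offset=0 len=5
Fragment 2: offset=5 len=2
Gaps: 7-12

Answer: 7-12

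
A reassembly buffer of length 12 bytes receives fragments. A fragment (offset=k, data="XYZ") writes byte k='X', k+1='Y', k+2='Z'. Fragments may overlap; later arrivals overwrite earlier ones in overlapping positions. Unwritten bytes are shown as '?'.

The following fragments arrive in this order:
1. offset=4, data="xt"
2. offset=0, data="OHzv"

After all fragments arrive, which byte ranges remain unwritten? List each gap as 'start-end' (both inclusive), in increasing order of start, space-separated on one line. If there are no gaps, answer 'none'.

Answer: 6-11

Derivation:
Fragment 1: offset=4 len=2
Fragment 2: offset=0 len=4
Gaps: 6-11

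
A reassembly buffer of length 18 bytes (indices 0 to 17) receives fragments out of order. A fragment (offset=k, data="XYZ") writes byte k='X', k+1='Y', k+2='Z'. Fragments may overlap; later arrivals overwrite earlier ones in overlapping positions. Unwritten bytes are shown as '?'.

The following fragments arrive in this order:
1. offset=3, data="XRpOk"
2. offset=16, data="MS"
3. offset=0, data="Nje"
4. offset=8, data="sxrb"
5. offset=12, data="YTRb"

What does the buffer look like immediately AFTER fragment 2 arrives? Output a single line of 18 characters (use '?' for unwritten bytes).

Fragment 1: offset=3 data="XRpOk" -> buffer=???XRpOk??????????
Fragment 2: offset=16 data="MS" -> buffer=???XRpOk????????MS

Answer: ???XRpOk????????MS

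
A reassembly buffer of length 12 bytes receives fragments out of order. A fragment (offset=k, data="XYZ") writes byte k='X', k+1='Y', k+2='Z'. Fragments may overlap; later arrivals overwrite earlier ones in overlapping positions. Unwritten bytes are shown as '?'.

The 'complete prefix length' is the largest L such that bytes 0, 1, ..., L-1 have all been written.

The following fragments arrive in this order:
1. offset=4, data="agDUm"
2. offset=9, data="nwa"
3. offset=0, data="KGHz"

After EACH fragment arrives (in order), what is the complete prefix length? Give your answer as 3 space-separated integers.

Fragment 1: offset=4 data="agDUm" -> buffer=????agDUm??? -> prefix_len=0
Fragment 2: offset=9 data="nwa" -> buffer=????agDUmnwa -> prefix_len=0
Fragment 3: offset=0 data="KGHz" -> buffer=KGHzagDUmnwa -> prefix_len=12

Answer: 0 0 12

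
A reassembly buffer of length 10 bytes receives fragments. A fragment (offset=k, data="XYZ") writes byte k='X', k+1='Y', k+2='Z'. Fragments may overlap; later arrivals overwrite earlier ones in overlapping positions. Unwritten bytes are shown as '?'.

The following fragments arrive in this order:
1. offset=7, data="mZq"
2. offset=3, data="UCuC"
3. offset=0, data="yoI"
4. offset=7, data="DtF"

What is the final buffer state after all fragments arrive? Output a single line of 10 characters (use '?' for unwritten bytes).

Fragment 1: offset=7 data="mZq" -> buffer=???????mZq
Fragment 2: offset=3 data="UCuC" -> buffer=???UCuCmZq
Fragment 3: offset=0 data="yoI" -> buffer=yoIUCuCmZq
Fragment 4: offset=7 data="DtF" -> buffer=yoIUCuCDtF

Answer: yoIUCuCDtF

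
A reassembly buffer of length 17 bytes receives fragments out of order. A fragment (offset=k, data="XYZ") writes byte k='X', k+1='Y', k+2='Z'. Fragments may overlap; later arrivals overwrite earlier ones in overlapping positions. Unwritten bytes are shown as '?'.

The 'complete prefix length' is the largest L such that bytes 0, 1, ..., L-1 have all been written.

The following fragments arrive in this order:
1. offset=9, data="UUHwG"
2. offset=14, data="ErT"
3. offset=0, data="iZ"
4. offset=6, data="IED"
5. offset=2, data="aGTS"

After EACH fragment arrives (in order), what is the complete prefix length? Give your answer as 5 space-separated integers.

Fragment 1: offset=9 data="UUHwG" -> buffer=?????????UUHwG??? -> prefix_len=0
Fragment 2: offset=14 data="ErT" -> buffer=?????????UUHwGErT -> prefix_len=0
Fragment 3: offset=0 data="iZ" -> buffer=iZ???????UUHwGErT -> prefix_len=2
Fragment 4: offset=6 data="IED" -> buffer=iZ????IEDUUHwGErT -> prefix_len=2
Fragment 5: offset=2 data="aGTS" -> buffer=iZaGTSIEDUUHwGErT -> prefix_len=17

Answer: 0 0 2 2 17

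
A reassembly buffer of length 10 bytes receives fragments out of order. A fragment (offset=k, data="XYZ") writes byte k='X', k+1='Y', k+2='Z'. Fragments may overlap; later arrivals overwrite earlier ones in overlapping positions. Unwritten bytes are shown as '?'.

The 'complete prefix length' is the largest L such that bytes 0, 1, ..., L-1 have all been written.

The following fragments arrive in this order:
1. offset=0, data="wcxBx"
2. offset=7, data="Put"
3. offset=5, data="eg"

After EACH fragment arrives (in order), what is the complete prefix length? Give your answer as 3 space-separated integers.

Fragment 1: offset=0 data="wcxBx" -> buffer=wcxBx????? -> prefix_len=5
Fragment 2: offset=7 data="Put" -> buffer=wcxBx??Put -> prefix_len=5
Fragment 3: offset=5 data="eg" -> buffer=wcxBxegPut -> prefix_len=10

Answer: 5 5 10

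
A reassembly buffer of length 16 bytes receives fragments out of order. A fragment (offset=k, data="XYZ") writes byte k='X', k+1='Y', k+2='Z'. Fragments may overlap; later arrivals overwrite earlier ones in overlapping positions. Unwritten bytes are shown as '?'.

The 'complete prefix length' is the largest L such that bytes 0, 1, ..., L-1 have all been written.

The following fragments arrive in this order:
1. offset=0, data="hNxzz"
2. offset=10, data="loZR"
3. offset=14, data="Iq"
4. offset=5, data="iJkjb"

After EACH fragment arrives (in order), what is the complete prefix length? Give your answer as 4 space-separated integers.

Fragment 1: offset=0 data="hNxzz" -> buffer=hNxzz??????????? -> prefix_len=5
Fragment 2: offset=10 data="loZR" -> buffer=hNxzz?????loZR?? -> prefix_len=5
Fragment 3: offset=14 data="Iq" -> buffer=hNxzz?????loZRIq -> prefix_len=5
Fragment 4: offset=5 data="iJkjb" -> buffer=hNxzziJkjbloZRIq -> prefix_len=16

Answer: 5 5 5 16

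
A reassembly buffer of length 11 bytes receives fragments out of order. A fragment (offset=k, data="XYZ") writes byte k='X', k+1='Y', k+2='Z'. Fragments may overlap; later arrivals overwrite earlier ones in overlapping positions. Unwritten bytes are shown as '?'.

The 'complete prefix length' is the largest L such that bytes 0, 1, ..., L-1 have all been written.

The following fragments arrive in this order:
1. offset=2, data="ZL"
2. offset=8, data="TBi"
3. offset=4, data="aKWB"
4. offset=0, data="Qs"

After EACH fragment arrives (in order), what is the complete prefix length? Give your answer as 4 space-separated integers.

Answer: 0 0 0 11

Derivation:
Fragment 1: offset=2 data="ZL" -> buffer=??ZL??????? -> prefix_len=0
Fragment 2: offset=8 data="TBi" -> buffer=??ZL????TBi -> prefix_len=0
Fragment 3: offset=4 data="aKWB" -> buffer=??ZLaKWBTBi -> prefix_len=0
Fragment 4: offset=0 data="Qs" -> buffer=QsZLaKWBTBi -> prefix_len=11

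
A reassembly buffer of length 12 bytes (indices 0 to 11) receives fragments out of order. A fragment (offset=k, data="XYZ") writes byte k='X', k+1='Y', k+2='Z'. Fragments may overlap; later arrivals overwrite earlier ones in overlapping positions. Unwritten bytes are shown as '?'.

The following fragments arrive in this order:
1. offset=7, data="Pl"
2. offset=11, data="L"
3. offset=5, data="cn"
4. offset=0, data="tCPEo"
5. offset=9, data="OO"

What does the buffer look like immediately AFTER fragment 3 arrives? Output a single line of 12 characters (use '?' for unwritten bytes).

Fragment 1: offset=7 data="Pl" -> buffer=???????Pl???
Fragment 2: offset=11 data="L" -> buffer=???????Pl??L
Fragment 3: offset=5 data="cn" -> buffer=?????cnPl??L

Answer: ?????cnPl??L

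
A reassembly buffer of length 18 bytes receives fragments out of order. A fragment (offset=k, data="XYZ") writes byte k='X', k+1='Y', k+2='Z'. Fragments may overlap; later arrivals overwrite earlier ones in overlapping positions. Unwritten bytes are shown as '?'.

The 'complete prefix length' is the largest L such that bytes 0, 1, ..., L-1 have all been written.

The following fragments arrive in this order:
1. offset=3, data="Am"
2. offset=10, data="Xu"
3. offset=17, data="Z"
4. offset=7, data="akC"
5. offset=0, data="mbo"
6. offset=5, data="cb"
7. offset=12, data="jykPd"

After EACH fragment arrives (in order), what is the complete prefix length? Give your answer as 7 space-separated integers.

Fragment 1: offset=3 data="Am" -> buffer=???Am????????????? -> prefix_len=0
Fragment 2: offset=10 data="Xu" -> buffer=???Am?????Xu?????? -> prefix_len=0
Fragment 3: offset=17 data="Z" -> buffer=???Am?????Xu?????Z -> prefix_len=0
Fragment 4: offset=7 data="akC" -> buffer=???Am??akCXu?????Z -> prefix_len=0
Fragment 5: offset=0 data="mbo" -> buffer=mboAm??akCXu?????Z -> prefix_len=5
Fragment 6: offset=5 data="cb" -> buffer=mboAmcbakCXu?????Z -> prefix_len=12
Fragment 7: offset=12 data="jykPd" -> buffer=mboAmcbakCXujykPdZ -> prefix_len=18

Answer: 0 0 0 0 5 12 18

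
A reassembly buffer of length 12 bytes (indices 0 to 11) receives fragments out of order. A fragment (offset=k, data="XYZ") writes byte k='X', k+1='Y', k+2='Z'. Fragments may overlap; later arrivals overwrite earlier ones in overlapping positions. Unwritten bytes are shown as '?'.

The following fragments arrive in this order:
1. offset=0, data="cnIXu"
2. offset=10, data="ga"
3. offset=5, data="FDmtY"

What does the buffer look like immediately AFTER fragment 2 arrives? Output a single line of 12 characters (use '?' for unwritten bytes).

Fragment 1: offset=0 data="cnIXu" -> buffer=cnIXu???????
Fragment 2: offset=10 data="ga" -> buffer=cnIXu?????ga

Answer: cnIXu?????ga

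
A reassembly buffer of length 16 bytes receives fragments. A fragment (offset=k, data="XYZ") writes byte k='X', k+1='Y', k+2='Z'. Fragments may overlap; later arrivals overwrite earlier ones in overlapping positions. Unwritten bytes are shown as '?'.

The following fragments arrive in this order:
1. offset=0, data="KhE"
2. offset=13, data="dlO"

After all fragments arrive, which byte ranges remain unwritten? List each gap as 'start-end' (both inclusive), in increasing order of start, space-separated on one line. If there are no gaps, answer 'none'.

Fragment 1: offset=0 len=3
Fragment 2: offset=13 len=3
Gaps: 3-12

Answer: 3-12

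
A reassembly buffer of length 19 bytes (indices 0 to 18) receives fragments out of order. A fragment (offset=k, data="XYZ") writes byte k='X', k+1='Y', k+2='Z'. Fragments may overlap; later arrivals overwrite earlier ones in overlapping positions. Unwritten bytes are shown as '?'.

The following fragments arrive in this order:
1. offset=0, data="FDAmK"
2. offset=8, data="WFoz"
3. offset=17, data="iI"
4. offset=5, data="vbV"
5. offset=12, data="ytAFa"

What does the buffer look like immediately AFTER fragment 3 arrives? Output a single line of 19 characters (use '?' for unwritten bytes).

Fragment 1: offset=0 data="FDAmK" -> buffer=FDAmK??????????????
Fragment 2: offset=8 data="WFoz" -> buffer=FDAmK???WFoz???????
Fragment 3: offset=17 data="iI" -> buffer=FDAmK???WFoz?????iI

Answer: FDAmK???WFoz?????iI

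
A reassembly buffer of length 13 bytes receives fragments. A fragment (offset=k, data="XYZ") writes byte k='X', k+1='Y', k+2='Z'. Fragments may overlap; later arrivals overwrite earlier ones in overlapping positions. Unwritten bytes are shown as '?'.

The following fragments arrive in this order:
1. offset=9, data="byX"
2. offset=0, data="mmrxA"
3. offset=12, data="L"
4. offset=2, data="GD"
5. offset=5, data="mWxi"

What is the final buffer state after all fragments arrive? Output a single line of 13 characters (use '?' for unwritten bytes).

Answer: mmGDAmWxibyXL

Derivation:
Fragment 1: offset=9 data="byX" -> buffer=?????????byX?
Fragment 2: offset=0 data="mmrxA" -> buffer=mmrxA????byX?
Fragment 3: offset=12 data="L" -> buffer=mmrxA????byXL
Fragment 4: offset=2 data="GD" -> buffer=mmGDA????byXL
Fragment 5: offset=5 data="mWxi" -> buffer=mmGDAmWxibyXL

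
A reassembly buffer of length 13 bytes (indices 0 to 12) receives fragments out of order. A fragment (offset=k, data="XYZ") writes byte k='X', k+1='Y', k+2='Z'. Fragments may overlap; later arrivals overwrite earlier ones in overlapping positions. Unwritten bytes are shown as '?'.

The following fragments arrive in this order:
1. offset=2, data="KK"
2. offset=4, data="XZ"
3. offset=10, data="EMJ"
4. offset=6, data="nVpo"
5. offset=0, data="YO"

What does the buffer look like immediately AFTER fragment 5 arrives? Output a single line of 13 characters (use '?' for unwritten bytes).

Answer: YOKKXZnVpoEMJ

Derivation:
Fragment 1: offset=2 data="KK" -> buffer=??KK?????????
Fragment 2: offset=4 data="XZ" -> buffer=??KKXZ???????
Fragment 3: offset=10 data="EMJ" -> buffer=??KKXZ????EMJ
Fragment 4: offset=6 data="nVpo" -> buffer=??KKXZnVpoEMJ
Fragment 5: offset=0 data="YO" -> buffer=YOKKXZnVpoEMJ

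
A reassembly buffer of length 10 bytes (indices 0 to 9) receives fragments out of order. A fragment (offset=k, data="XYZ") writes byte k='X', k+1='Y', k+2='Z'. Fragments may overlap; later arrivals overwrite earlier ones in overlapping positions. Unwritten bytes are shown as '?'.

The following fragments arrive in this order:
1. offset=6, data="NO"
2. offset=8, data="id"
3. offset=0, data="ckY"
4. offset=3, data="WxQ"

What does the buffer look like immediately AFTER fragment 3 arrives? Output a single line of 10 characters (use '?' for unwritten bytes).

Fragment 1: offset=6 data="NO" -> buffer=??????NO??
Fragment 2: offset=8 data="id" -> buffer=??????NOid
Fragment 3: offset=0 data="ckY" -> buffer=ckY???NOid

Answer: ckY???NOid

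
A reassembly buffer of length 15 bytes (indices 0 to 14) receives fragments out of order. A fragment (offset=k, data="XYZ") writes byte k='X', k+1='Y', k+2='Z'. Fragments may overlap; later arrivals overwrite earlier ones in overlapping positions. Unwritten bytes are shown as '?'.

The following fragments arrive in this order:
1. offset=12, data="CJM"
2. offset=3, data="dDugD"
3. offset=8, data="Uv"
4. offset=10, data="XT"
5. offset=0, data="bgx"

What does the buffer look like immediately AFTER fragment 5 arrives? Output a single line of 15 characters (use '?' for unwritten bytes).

Fragment 1: offset=12 data="CJM" -> buffer=????????????CJM
Fragment 2: offset=3 data="dDugD" -> buffer=???dDugD????CJM
Fragment 3: offset=8 data="Uv" -> buffer=???dDugDUv??CJM
Fragment 4: offset=10 data="XT" -> buffer=???dDugDUvXTCJM
Fragment 5: offset=0 data="bgx" -> buffer=bgxdDugDUvXTCJM

Answer: bgxdDugDUvXTCJM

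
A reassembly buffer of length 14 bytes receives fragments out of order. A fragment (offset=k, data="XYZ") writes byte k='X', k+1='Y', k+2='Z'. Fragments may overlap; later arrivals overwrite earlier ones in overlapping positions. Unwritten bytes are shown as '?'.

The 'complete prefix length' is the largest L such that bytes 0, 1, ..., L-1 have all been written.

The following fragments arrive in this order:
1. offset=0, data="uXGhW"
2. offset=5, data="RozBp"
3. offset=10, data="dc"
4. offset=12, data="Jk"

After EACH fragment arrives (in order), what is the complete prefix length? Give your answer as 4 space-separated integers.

Fragment 1: offset=0 data="uXGhW" -> buffer=uXGhW????????? -> prefix_len=5
Fragment 2: offset=5 data="RozBp" -> buffer=uXGhWRozBp???? -> prefix_len=10
Fragment 3: offset=10 data="dc" -> buffer=uXGhWRozBpdc?? -> prefix_len=12
Fragment 4: offset=12 data="Jk" -> buffer=uXGhWRozBpdcJk -> prefix_len=14

Answer: 5 10 12 14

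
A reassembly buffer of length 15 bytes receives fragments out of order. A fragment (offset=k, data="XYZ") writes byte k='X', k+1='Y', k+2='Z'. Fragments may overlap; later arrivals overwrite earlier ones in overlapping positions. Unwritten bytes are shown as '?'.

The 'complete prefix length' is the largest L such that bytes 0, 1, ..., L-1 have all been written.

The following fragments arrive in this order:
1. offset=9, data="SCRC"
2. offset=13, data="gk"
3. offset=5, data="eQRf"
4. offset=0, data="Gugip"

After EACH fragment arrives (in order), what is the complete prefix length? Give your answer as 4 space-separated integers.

Answer: 0 0 0 15

Derivation:
Fragment 1: offset=9 data="SCRC" -> buffer=?????????SCRC?? -> prefix_len=0
Fragment 2: offset=13 data="gk" -> buffer=?????????SCRCgk -> prefix_len=0
Fragment 3: offset=5 data="eQRf" -> buffer=?????eQRfSCRCgk -> prefix_len=0
Fragment 4: offset=0 data="Gugip" -> buffer=GugipeQRfSCRCgk -> prefix_len=15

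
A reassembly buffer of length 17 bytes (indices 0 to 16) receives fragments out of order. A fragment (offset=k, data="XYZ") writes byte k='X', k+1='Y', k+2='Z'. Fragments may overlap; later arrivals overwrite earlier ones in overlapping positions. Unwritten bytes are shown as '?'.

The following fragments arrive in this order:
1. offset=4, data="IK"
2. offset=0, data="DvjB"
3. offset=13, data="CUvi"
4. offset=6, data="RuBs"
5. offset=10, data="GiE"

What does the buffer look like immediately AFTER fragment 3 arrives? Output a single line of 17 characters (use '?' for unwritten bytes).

Fragment 1: offset=4 data="IK" -> buffer=????IK???????????
Fragment 2: offset=0 data="DvjB" -> buffer=DvjBIK???????????
Fragment 3: offset=13 data="CUvi" -> buffer=DvjBIK???????CUvi

Answer: DvjBIK???????CUvi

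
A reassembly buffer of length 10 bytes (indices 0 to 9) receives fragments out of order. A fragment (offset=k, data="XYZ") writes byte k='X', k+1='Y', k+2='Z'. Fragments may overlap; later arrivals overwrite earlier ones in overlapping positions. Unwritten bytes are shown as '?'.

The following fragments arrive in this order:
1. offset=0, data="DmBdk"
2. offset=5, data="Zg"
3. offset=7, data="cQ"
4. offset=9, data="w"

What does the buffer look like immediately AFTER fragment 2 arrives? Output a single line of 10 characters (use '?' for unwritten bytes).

Fragment 1: offset=0 data="DmBdk" -> buffer=DmBdk?????
Fragment 2: offset=5 data="Zg" -> buffer=DmBdkZg???

Answer: DmBdkZg???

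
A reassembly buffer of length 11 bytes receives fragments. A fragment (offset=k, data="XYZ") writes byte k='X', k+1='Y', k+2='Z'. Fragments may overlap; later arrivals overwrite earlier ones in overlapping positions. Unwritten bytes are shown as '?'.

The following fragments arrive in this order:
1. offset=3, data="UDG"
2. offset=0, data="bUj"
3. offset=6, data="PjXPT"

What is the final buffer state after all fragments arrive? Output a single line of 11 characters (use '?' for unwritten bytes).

Fragment 1: offset=3 data="UDG" -> buffer=???UDG?????
Fragment 2: offset=0 data="bUj" -> buffer=bUjUDG?????
Fragment 3: offset=6 data="PjXPT" -> buffer=bUjUDGPjXPT

Answer: bUjUDGPjXPT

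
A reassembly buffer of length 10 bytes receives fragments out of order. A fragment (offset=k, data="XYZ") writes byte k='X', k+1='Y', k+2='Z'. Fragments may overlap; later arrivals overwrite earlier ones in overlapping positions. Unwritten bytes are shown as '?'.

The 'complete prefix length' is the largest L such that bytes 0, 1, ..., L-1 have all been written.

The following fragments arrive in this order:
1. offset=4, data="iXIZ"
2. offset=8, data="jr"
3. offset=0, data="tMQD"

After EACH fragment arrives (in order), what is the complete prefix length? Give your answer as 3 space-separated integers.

Answer: 0 0 10

Derivation:
Fragment 1: offset=4 data="iXIZ" -> buffer=????iXIZ?? -> prefix_len=0
Fragment 2: offset=8 data="jr" -> buffer=????iXIZjr -> prefix_len=0
Fragment 3: offset=0 data="tMQD" -> buffer=tMQDiXIZjr -> prefix_len=10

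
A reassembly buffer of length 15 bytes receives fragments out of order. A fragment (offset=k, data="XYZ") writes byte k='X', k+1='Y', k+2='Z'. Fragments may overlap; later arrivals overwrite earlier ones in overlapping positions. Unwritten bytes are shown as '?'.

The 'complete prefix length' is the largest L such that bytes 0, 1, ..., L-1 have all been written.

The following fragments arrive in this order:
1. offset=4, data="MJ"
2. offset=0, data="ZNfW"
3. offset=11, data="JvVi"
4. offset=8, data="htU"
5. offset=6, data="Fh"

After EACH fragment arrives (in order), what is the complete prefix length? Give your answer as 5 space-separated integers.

Fragment 1: offset=4 data="MJ" -> buffer=????MJ????????? -> prefix_len=0
Fragment 2: offset=0 data="ZNfW" -> buffer=ZNfWMJ????????? -> prefix_len=6
Fragment 3: offset=11 data="JvVi" -> buffer=ZNfWMJ?????JvVi -> prefix_len=6
Fragment 4: offset=8 data="htU" -> buffer=ZNfWMJ??htUJvVi -> prefix_len=6
Fragment 5: offset=6 data="Fh" -> buffer=ZNfWMJFhhtUJvVi -> prefix_len=15

Answer: 0 6 6 6 15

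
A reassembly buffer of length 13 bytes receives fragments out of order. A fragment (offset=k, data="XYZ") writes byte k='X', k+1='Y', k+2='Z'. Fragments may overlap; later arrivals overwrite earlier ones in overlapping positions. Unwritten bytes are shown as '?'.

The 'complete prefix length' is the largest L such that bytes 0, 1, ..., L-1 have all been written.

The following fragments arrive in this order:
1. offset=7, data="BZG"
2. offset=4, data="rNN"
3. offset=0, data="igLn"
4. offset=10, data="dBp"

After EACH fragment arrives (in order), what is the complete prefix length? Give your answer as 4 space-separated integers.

Answer: 0 0 10 13

Derivation:
Fragment 1: offset=7 data="BZG" -> buffer=???????BZG??? -> prefix_len=0
Fragment 2: offset=4 data="rNN" -> buffer=????rNNBZG??? -> prefix_len=0
Fragment 3: offset=0 data="igLn" -> buffer=igLnrNNBZG??? -> prefix_len=10
Fragment 4: offset=10 data="dBp" -> buffer=igLnrNNBZGdBp -> prefix_len=13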